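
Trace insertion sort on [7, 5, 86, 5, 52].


Initial: [7, 5, 86, 5, 52]
Insert 5: [5, 7, 86, 5, 52]
Insert 86: [5, 7, 86, 5, 52]
Insert 5: [5, 5, 7, 86, 52]
Insert 52: [5, 5, 7, 52, 86]

Sorted: [5, 5, 7, 52, 86]


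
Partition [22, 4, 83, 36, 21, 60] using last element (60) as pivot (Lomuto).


Pivot: 60
  22 <= 60: advance i (no swap)
  4 <= 60: advance i (no swap)
  36 <= 60: swap -> [22, 4, 36, 83, 21, 60]
  21 <= 60: swap -> [22, 4, 36, 21, 83, 60]
Place pivot at 4: [22, 4, 36, 21, 60, 83]

Partitioned: [22, 4, 36, 21, 60, 83]


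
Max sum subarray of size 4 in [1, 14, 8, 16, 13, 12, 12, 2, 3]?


[0:4]: 39
[1:5]: 51
[2:6]: 49
[3:7]: 53
[4:8]: 39
[5:9]: 29

Max: 53 at [3:7]


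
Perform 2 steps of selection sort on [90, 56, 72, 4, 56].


Initial: [90, 56, 72, 4, 56]
Step 1: min=4 at 3
  Swap: [4, 56, 72, 90, 56]
Step 2: min=56 at 1
  Swap: [4, 56, 72, 90, 56]

After 2 steps: [4, 56, 72, 90, 56]


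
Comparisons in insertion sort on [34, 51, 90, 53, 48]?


Algorithm: insertion sort
Input: [34, 51, 90, 53, 48]
Sorted: [34, 48, 51, 53, 90]

8


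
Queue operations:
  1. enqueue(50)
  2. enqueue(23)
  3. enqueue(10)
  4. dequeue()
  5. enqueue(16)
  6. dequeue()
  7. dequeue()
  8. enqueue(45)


enqueue(50) -> [50]
enqueue(23) -> [50, 23]
enqueue(10) -> [50, 23, 10]
dequeue()->50, [23, 10]
enqueue(16) -> [23, 10, 16]
dequeue()->23, [10, 16]
dequeue()->10, [16]
enqueue(45) -> [16, 45]

Final queue: [16, 45]


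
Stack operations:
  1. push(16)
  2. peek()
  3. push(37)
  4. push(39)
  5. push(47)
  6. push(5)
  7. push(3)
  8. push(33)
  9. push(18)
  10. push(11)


push(16) -> [16]
peek()->16
push(37) -> [16, 37]
push(39) -> [16, 37, 39]
push(47) -> [16, 37, 39, 47]
push(5) -> [16, 37, 39, 47, 5]
push(3) -> [16, 37, 39, 47, 5, 3]
push(33) -> [16, 37, 39, 47, 5, 3, 33]
push(18) -> [16, 37, 39, 47, 5, 3, 33, 18]
push(11) -> [16, 37, 39, 47, 5, 3, 33, 18, 11]

Final stack: [16, 37, 39, 47, 5, 3, 33, 18, 11]


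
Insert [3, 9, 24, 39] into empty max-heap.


Insert 3: [3]
Insert 9: [9, 3]
Insert 24: [24, 3, 9]
Insert 39: [39, 24, 9, 3]

Final heap: [39, 24, 9, 3]


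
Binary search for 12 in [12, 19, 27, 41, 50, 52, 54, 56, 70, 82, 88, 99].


Step 1: lo=0, hi=11, mid=5, val=52
Step 2: lo=0, hi=4, mid=2, val=27
Step 3: lo=0, hi=1, mid=0, val=12

Found at index 0


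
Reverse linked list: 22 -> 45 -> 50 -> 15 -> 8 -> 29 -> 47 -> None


Step 1: curr=22, set curr.next=prev(None) | reversed so far: 22
Step 2: curr=45, set curr.next=prev(22) | reversed so far: 45 -> 22
Step 3: curr=50, set curr.next=prev(45) | reversed so far: 50 -> 45 -> 22
Step 4: curr=15, set curr.next=prev(50) | reversed so far: 15 -> 50 -> 45 -> 22
Step 5: curr=8, set curr.next=prev(15) | reversed so far: 8 -> 15 -> 50 -> 45 -> 22
Step 6: curr=29, set curr.next=prev(8) | reversed so far: 29 -> 8 -> 15 -> 50 -> 45 -> 22
Step 7: curr=47, set curr.next=prev(29) | reversed so far: 47 -> 29 -> 8 -> 15 -> 50 -> 45 -> 22

47 -> 29 -> 8 -> 15 -> 50 -> 45 -> 22 -> None


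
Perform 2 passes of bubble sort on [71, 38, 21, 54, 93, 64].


Initial: [71, 38, 21, 54, 93, 64]
Pass 1: [38, 21, 54, 71, 64, 93] (4 swaps)
Pass 2: [21, 38, 54, 64, 71, 93] (2 swaps)

After 2 passes: [21, 38, 54, 64, 71, 93]


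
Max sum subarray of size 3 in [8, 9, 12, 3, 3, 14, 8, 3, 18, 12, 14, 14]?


[0:3]: 29
[1:4]: 24
[2:5]: 18
[3:6]: 20
[4:7]: 25
[5:8]: 25
[6:9]: 29
[7:10]: 33
[8:11]: 44
[9:12]: 40

Max: 44 at [8:11]


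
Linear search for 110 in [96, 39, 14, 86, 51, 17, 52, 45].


i=0: 96!=110
i=1: 39!=110
i=2: 14!=110
i=3: 86!=110
i=4: 51!=110
i=5: 17!=110
i=6: 52!=110
i=7: 45!=110

Not found, 8 comps


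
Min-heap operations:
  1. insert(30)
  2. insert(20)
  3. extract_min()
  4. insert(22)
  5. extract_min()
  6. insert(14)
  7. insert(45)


insert(30) -> [30]
insert(20) -> [20, 30]
extract_min()->20, [30]
insert(22) -> [22, 30]
extract_min()->22, [30]
insert(14) -> [14, 30]
insert(45) -> [14, 30, 45]

Final heap: [14, 30, 45]


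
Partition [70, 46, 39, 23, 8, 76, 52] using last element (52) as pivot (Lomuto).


Pivot: 52
  46 <= 52: swap -> [46, 70, 39, 23, 8, 76, 52]
  39 <= 52: swap -> [46, 39, 70, 23, 8, 76, 52]
  23 <= 52: swap -> [46, 39, 23, 70, 8, 76, 52]
  8 <= 52: swap -> [46, 39, 23, 8, 70, 76, 52]
Place pivot at 4: [46, 39, 23, 8, 52, 76, 70]

Partitioned: [46, 39, 23, 8, 52, 76, 70]


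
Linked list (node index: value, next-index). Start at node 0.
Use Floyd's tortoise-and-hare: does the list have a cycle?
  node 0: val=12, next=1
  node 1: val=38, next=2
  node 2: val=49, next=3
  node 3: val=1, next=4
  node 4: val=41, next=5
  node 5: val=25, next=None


Floyd's tortoise (slow, +1) and hare (fast, +2):
  init: slow=0, fast=0
  step 1: slow=1, fast=2
  step 2: slow=2, fast=4
  step 3: fast 4->5->None, no cycle

Cycle: no


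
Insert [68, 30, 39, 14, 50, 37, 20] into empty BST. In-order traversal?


Insert 68: root
Insert 30: L from 68
Insert 39: L from 68 -> R from 30
Insert 14: L from 68 -> L from 30
Insert 50: L from 68 -> R from 30 -> R from 39
Insert 37: L from 68 -> R from 30 -> L from 39
Insert 20: L from 68 -> L from 30 -> R from 14

In-order: [14, 20, 30, 37, 39, 50, 68]


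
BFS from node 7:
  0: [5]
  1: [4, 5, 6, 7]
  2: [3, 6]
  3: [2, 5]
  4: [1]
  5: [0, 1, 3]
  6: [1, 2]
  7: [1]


Visit 7, enqueue [1]
Visit 1, enqueue [4, 5, 6]
Visit 4, enqueue []
Visit 5, enqueue [0, 3]
Visit 6, enqueue [2]
Visit 0, enqueue []
Visit 3, enqueue []
Visit 2, enqueue []

BFS order: [7, 1, 4, 5, 6, 0, 3, 2]


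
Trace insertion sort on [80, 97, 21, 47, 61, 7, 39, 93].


Initial: [80, 97, 21, 47, 61, 7, 39, 93]
Insert 97: [80, 97, 21, 47, 61, 7, 39, 93]
Insert 21: [21, 80, 97, 47, 61, 7, 39, 93]
Insert 47: [21, 47, 80, 97, 61, 7, 39, 93]
Insert 61: [21, 47, 61, 80, 97, 7, 39, 93]
Insert 7: [7, 21, 47, 61, 80, 97, 39, 93]
Insert 39: [7, 21, 39, 47, 61, 80, 97, 93]
Insert 93: [7, 21, 39, 47, 61, 80, 93, 97]

Sorted: [7, 21, 39, 47, 61, 80, 93, 97]


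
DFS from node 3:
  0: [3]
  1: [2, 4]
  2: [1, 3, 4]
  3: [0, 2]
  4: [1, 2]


Visit 3, push [2, 0]
Visit 0, push []
Visit 2, push [4, 1]
Visit 1, push [4]
Visit 4, push []

DFS order: [3, 0, 2, 1, 4]


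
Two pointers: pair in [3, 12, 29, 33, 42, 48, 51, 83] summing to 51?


lo=0(3)+hi=7(83)=86
lo=0(3)+hi=6(51)=54
lo=0(3)+hi=5(48)=51

Yes: 3+48=51


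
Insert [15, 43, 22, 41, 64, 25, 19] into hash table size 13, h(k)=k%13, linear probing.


Insert 15: h=2 -> slot 2
Insert 43: h=4 -> slot 4
Insert 22: h=9 -> slot 9
Insert 41: h=2, 1 probes -> slot 3
Insert 64: h=12 -> slot 12
Insert 25: h=12, 1 probes -> slot 0
Insert 19: h=6 -> slot 6

Table: [25, None, 15, 41, 43, None, 19, None, None, 22, None, None, 64]


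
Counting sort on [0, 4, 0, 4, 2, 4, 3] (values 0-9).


Input: [0, 4, 0, 4, 2, 4, 3]
Counts: [2, 0, 1, 1, 3, 0, 0, 0, 0, 0]

Sorted: [0, 0, 2, 3, 4, 4, 4]


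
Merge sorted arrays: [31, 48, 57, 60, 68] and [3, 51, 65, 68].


Take 3 from B
Take 31 from A
Take 48 from A
Take 51 from B
Take 57 from A
Take 60 from A
Take 65 from B
Take 68 from A

Merged: [3, 31, 48, 51, 57, 60, 65, 68, 68]


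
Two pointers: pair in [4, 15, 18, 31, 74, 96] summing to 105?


lo=0(4)+hi=5(96)=100
lo=1(15)+hi=5(96)=111
lo=1(15)+hi=4(74)=89
lo=2(18)+hi=4(74)=92
lo=3(31)+hi=4(74)=105

Yes: 31+74=105


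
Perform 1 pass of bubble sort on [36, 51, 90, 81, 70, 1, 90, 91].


Initial: [36, 51, 90, 81, 70, 1, 90, 91]
Pass 1: [36, 51, 81, 70, 1, 90, 90, 91] (3 swaps)

After 1 pass: [36, 51, 81, 70, 1, 90, 90, 91]


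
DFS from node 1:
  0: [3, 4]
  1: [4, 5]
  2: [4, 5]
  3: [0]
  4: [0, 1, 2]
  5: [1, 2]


Visit 1, push [5, 4]
Visit 4, push [2, 0]
Visit 0, push [3]
Visit 3, push []
Visit 2, push [5]
Visit 5, push []

DFS order: [1, 4, 0, 3, 2, 5]


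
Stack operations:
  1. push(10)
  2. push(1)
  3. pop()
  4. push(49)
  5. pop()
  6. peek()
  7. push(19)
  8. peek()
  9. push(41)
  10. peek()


push(10) -> [10]
push(1) -> [10, 1]
pop()->1, [10]
push(49) -> [10, 49]
pop()->49, [10]
peek()->10
push(19) -> [10, 19]
peek()->19
push(41) -> [10, 19, 41]
peek()->41

Final stack: [10, 19, 41]


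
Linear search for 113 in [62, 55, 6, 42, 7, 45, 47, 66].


i=0: 62!=113
i=1: 55!=113
i=2: 6!=113
i=3: 42!=113
i=4: 7!=113
i=5: 45!=113
i=6: 47!=113
i=7: 66!=113

Not found, 8 comps


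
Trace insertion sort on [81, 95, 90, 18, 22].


Initial: [81, 95, 90, 18, 22]
Insert 95: [81, 95, 90, 18, 22]
Insert 90: [81, 90, 95, 18, 22]
Insert 18: [18, 81, 90, 95, 22]
Insert 22: [18, 22, 81, 90, 95]

Sorted: [18, 22, 81, 90, 95]


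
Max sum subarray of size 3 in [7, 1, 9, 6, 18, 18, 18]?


[0:3]: 17
[1:4]: 16
[2:5]: 33
[3:6]: 42
[4:7]: 54

Max: 54 at [4:7]


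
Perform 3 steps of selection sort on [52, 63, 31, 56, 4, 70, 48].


Initial: [52, 63, 31, 56, 4, 70, 48]
Step 1: min=4 at 4
  Swap: [4, 63, 31, 56, 52, 70, 48]
Step 2: min=31 at 2
  Swap: [4, 31, 63, 56, 52, 70, 48]
Step 3: min=48 at 6
  Swap: [4, 31, 48, 56, 52, 70, 63]

After 3 steps: [4, 31, 48, 56, 52, 70, 63]


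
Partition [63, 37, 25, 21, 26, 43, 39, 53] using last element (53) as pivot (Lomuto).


Pivot: 53
  37 <= 53: swap -> [37, 63, 25, 21, 26, 43, 39, 53]
  25 <= 53: swap -> [37, 25, 63, 21, 26, 43, 39, 53]
  21 <= 53: swap -> [37, 25, 21, 63, 26, 43, 39, 53]
  26 <= 53: swap -> [37, 25, 21, 26, 63, 43, 39, 53]
  43 <= 53: swap -> [37, 25, 21, 26, 43, 63, 39, 53]
  39 <= 53: swap -> [37, 25, 21, 26, 43, 39, 63, 53]
Place pivot at 6: [37, 25, 21, 26, 43, 39, 53, 63]

Partitioned: [37, 25, 21, 26, 43, 39, 53, 63]


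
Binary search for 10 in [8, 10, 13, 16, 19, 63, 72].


Step 1: lo=0, hi=6, mid=3, val=16
Step 2: lo=0, hi=2, mid=1, val=10

Found at index 1


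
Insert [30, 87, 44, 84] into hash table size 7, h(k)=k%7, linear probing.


Insert 30: h=2 -> slot 2
Insert 87: h=3 -> slot 3
Insert 44: h=2, 2 probes -> slot 4
Insert 84: h=0 -> slot 0

Table: [84, None, 30, 87, 44, None, None]


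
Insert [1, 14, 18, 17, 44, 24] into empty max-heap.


Insert 1: [1]
Insert 14: [14, 1]
Insert 18: [18, 1, 14]
Insert 17: [18, 17, 14, 1]
Insert 44: [44, 18, 14, 1, 17]
Insert 24: [44, 18, 24, 1, 17, 14]

Final heap: [44, 18, 24, 1, 17, 14]


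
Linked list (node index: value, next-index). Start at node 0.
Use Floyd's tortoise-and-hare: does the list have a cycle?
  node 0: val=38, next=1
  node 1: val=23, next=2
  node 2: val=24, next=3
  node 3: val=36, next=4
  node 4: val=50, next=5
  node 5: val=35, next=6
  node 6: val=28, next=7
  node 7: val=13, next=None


Floyd's tortoise (slow, +1) and hare (fast, +2):
  init: slow=0, fast=0
  step 1: slow=1, fast=2
  step 2: slow=2, fast=4
  step 3: slow=3, fast=6
  step 4: fast 6->7->None, no cycle

Cycle: no


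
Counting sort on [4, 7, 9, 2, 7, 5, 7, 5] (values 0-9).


Input: [4, 7, 9, 2, 7, 5, 7, 5]
Counts: [0, 0, 1, 0, 1, 2, 0, 3, 0, 1]

Sorted: [2, 4, 5, 5, 7, 7, 7, 9]


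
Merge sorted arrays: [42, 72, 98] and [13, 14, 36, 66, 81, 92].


Take 13 from B
Take 14 from B
Take 36 from B
Take 42 from A
Take 66 from B
Take 72 from A
Take 81 from B
Take 92 from B

Merged: [13, 14, 36, 42, 66, 72, 81, 92, 98]


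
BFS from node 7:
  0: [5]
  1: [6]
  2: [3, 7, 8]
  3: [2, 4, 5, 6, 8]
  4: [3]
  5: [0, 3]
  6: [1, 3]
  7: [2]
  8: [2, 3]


Visit 7, enqueue [2]
Visit 2, enqueue [3, 8]
Visit 3, enqueue [4, 5, 6]
Visit 8, enqueue []
Visit 4, enqueue []
Visit 5, enqueue [0]
Visit 6, enqueue [1]
Visit 0, enqueue []
Visit 1, enqueue []

BFS order: [7, 2, 3, 8, 4, 5, 6, 0, 1]


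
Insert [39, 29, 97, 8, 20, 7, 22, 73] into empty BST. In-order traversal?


Insert 39: root
Insert 29: L from 39
Insert 97: R from 39
Insert 8: L from 39 -> L from 29
Insert 20: L from 39 -> L from 29 -> R from 8
Insert 7: L from 39 -> L from 29 -> L from 8
Insert 22: L from 39 -> L from 29 -> R from 8 -> R from 20
Insert 73: R from 39 -> L from 97

In-order: [7, 8, 20, 22, 29, 39, 73, 97]


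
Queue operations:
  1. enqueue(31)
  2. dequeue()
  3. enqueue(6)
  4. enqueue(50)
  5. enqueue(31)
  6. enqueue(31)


enqueue(31) -> [31]
dequeue()->31, []
enqueue(6) -> [6]
enqueue(50) -> [6, 50]
enqueue(31) -> [6, 50, 31]
enqueue(31) -> [6, 50, 31, 31]

Final queue: [6, 50, 31, 31]


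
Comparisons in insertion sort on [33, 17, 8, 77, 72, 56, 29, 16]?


Algorithm: insertion sort
Input: [33, 17, 8, 77, 72, 56, 29, 16]
Sorted: [8, 16, 17, 29, 33, 56, 72, 77]

21


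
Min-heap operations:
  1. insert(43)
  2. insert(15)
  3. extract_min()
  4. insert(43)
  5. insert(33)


insert(43) -> [43]
insert(15) -> [15, 43]
extract_min()->15, [43]
insert(43) -> [43, 43]
insert(33) -> [33, 43, 43]

Final heap: [33, 43, 43]


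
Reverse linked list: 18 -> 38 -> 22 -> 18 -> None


Step 1: curr=18, set curr.next=prev(None) | reversed so far: 18
Step 2: curr=38, set curr.next=prev(18) | reversed so far: 38 -> 18
Step 3: curr=22, set curr.next=prev(38) | reversed so far: 22 -> 38 -> 18
Step 4: curr=18, set curr.next=prev(22) | reversed so far: 18 -> 22 -> 38 -> 18

18 -> 22 -> 38 -> 18 -> None


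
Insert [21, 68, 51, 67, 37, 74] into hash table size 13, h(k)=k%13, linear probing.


Insert 21: h=8 -> slot 8
Insert 68: h=3 -> slot 3
Insert 51: h=12 -> slot 12
Insert 67: h=2 -> slot 2
Insert 37: h=11 -> slot 11
Insert 74: h=9 -> slot 9

Table: [None, None, 67, 68, None, None, None, None, 21, 74, None, 37, 51]


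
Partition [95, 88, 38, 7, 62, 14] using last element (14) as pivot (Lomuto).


Pivot: 14
  7 <= 14: swap -> [7, 88, 38, 95, 62, 14]
Place pivot at 1: [7, 14, 38, 95, 62, 88]

Partitioned: [7, 14, 38, 95, 62, 88]


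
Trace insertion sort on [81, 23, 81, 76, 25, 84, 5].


Initial: [81, 23, 81, 76, 25, 84, 5]
Insert 23: [23, 81, 81, 76, 25, 84, 5]
Insert 81: [23, 81, 81, 76, 25, 84, 5]
Insert 76: [23, 76, 81, 81, 25, 84, 5]
Insert 25: [23, 25, 76, 81, 81, 84, 5]
Insert 84: [23, 25, 76, 81, 81, 84, 5]
Insert 5: [5, 23, 25, 76, 81, 81, 84]

Sorted: [5, 23, 25, 76, 81, 81, 84]


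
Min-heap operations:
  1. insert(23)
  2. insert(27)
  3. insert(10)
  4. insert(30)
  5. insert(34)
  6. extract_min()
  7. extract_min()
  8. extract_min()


insert(23) -> [23]
insert(27) -> [23, 27]
insert(10) -> [10, 27, 23]
insert(30) -> [10, 27, 23, 30]
insert(34) -> [10, 27, 23, 30, 34]
extract_min()->10, [23, 27, 34, 30]
extract_min()->23, [27, 30, 34]
extract_min()->27, [30, 34]

Final heap: [30, 34]


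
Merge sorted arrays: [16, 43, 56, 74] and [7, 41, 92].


Take 7 from B
Take 16 from A
Take 41 from B
Take 43 from A
Take 56 from A
Take 74 from A

Merged: [7, 16, 41, 43, 56, 74, 92]


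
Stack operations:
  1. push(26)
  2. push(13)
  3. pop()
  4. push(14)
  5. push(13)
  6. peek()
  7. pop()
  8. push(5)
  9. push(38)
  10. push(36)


push(26) -> [26]
push(13) -> [26, 13]
pop()->13, [26]
push(14) -> [26, 14]
push(13) -> [26, 14, 13]
peek()->13
pop()->13, [26, 14]
push(5) -> [26, 14, 5]
push(38) -> [26, 14, 5, 38]
push(36) -> [26, 14, 5, 38, 36]

Final stack: [26, 14, 5, 38, 36]


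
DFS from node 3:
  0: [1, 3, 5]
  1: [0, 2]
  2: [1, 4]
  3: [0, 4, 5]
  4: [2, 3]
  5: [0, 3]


Visit 3, push [5, 4, 0]
Visit 0, push [5, 1]
Visit 1, push [2]
Visit 2, push [4]
Visit 4, push []
Visit 5, push []

DFS order: [3, 0, 1, 2, 4, 5]


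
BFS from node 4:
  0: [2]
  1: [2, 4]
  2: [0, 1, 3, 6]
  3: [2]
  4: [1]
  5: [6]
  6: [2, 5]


Visit 4, enqueue [1]
Visit 1, enqueue [2]
Visit 2, enqueue [0, 3, 6]
Visit 0, enqueue []
Visit 3, enqueue []
Visit 6, enqueue [5]
Visit 5, enqueue []

BFS order: [4, 1, 2, 0, 3, 6, 5]


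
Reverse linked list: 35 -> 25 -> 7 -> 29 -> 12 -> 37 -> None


Step 1: curr=35, set curr.next=prev(None) | reversed so far: 35
Step 2: curr=25, set curr.next=prev(35) | reversed so far: 25 -> 35
Step 3: curr=7, set curr.next=prev(25) | reversed so far: 7 -> 25 -> 35
Step 4: curr=29, set curr.next=prev(7) | reversed so far: 29 -> 7 -> 25 -> 35
Step 5: curr=12, set curr.next=prev(29) | reversed so far: 12 -> 29 -> 7 -> 25 -> 35
Step 6: curr=37, set curr.next=prev(12) | reversed so far: 37 -> 12 -> 29 -> 7 -> 25 -> 35

37 -> 12 -> 29 -> 7 -> 25 -> 35 -> None


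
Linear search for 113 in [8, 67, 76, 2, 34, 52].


i=0: 8!=113
i=1: 67!=113
i=2: 76!=113
i=3: 2!=113
i=4: 34!=113
i=5: 52!=113

Not found, 6 comps


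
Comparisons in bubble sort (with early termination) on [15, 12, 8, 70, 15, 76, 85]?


Algorithm: bubble sort (with early termination)
Input: [15, 12, 8, 70, 15, 76, 85]
Sorted: [8, 12, 15, 15, 70, 76, 85]

15


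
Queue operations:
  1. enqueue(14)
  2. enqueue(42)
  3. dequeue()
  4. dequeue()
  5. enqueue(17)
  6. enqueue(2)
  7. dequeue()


enqueue(14) -> [14]
enqueue(42) -> [14, 42]
dequeue()->14, [42]
dequeue()->42, []
enqueue(17) -> [17]
enqueue(2) -> [17, 2]
dequeue()->17, [2]

Final queue: [2]


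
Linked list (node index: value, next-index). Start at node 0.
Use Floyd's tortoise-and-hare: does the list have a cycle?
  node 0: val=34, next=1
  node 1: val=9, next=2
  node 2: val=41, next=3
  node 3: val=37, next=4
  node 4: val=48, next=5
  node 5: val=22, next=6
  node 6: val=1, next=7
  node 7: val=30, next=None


Floyd's tortoise (slow, +1) and hare (fast, +2):
  init: slow=0, fast=0
  step 1: slow=1, fast=2
  step 2: slow=2, fast=4
  step 3: slow=3, fast=6
  step 4: fast 6->7->None, no cycle

Cycle: no


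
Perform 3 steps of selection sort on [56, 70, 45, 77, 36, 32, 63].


Initial: [56, 70, 45, 77, 36, 32, 63]
Step 1: min=32 at 5
  Swap: [32, 70, 45, 77, 36, 56, 63]
Step 2: min=36 at 4
  Swap: [32, 36, 45, 77, 70, 56, 63]
Step 3: min=45 at 2
  Swap: [32, 36, 45, 77, 70, 56, 63]

After 3 steps: [32, 36, 45, 77, 70, 56, 63]


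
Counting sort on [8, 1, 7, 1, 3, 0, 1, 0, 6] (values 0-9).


Input: [8, 1, 7, 1, 3, 0, 1, 0, 6]
Counts: [2, 3, 0, 1, 0, 0, 1, 1, 1, 0]

Sorted: [0, 0, 1, 1, 1, 3, 6, 7, 8]


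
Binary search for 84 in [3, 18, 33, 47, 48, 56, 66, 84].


Step 1: lo=0, hi=7, mid=3, val=47
Step 2: lo=4, hi=7, mid=5, val=56
Step 3: lo=6, hi=7, mid=6, val=66
Step 4: lo=7, hi=7, mid=7, val=84

Found at index 7


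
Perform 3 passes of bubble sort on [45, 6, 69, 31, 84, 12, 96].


Initial: [45, 6, 69, 31, 84, 12, 96]
Pass 1: [6, 45, 31, 69, 12, 84, 96] (3 swaps)
Pass 2: [6, 31, 45, 12, 69, 84, 96] (2 swaps)
Pass 3: [6, 31, 12, 45, 69, 84, 96] (1 swaps)

After 3 passes: [6, 31, 12, 45, 69, 84, 96]


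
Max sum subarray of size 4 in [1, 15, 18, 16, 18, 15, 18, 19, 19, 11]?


[0:4]: 50
[1:5]: 67
[2:6]: 67
[3:7]: 67
[4:8]: 70
[5:9]: 71
[6:10]: 67

Max: 71 at [5:9]


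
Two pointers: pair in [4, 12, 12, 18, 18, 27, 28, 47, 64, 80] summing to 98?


lo=0(4)+hi=9(80)=84
lo=1(12)+hi=9(80)=92
lo=2(12)+hi=9(80)=92
lo=3(18)+hi=9(80)=98

Yes: 18+80=98


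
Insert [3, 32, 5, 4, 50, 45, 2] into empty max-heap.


Insert 3: [3]
Insert 32: [32, 3]
Insert 5: [32, 3, 5]
Insert 4: [32, 4, 5, 3]
Insert 50: [50, 32, 5, 3, 4]
Insert 45: [50, 32, 45, 3, 4, 5]
Insert 2: [50, 32, 45, 3, 4, 5, 2]

Final heap: [50, 32, 45, 3, 4, 5, 2]


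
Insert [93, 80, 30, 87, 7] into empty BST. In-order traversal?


Insert 93: root
Insert 80: L from 93
Insert 30: L from 93 -> L from 80
Insert 87: L from 93 -> R from 80
Insert 7: L from 93 -> L from 80 -> L from 30

In-order: [7, 30, 80, 87, 93]


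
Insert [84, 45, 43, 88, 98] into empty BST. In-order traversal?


Insert 84: root
Insert 45: L from 84
Insert 43: L from 84 -> L from 45
Insert 88: R from 84
Insert 98: R from 84 -> R from 88

In-order: [43, 45, 84, 88, 98]


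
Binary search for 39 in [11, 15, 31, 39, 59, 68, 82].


Step 1: lo=0, hi=6, mid=3, val=39

Found at index 3


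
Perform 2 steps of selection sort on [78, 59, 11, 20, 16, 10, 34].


Initial: [78, 59, 11, 20, 16, 10, 34]
Step 1: min=10 at 5
  Swap: [10, 59, 11, 20, 16, 78, 34]
Step 2: min=11 at 2
  Swap: [10, 11, 59, 20, 16, 78, 34]

After 2 steps: [10, 11, 59, 20, 16, 78, 34]


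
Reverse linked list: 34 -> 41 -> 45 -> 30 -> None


Step 1: curr=34, set curr.next=prev(None) | reversed so far: 34
Step 2: curr=41, set curr.next=prev(34) | reversed so far: 41 -> 34
Step 3: curr=45, set curr.next=prev(41) | reversed so far: 45 -> 41 -> 34
Step 4: curr=30, set curr.next=prev(45) | reversed so far: 30 -> 45 -> 41 -> 34

30 -> 45 -> 41 -> 34 -> None


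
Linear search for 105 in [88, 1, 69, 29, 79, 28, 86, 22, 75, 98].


i=0: 88!=105
i=1: 1!=105
i=2: 69!=105
i=3: 29!=105
i=4: 79!=105
i=5: 28!=105
i=6: 86!=105
i=7: 22!=105
i=8: 75!=105
i=9: 98!=105

Not found, 10 comps


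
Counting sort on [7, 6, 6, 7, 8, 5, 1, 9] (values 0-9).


Input: [7, 6, 6, 7, 8, 5, 1, 9]
Counts: [0, 1, 0, 0, 0, 1, 2, 2, 1, 1]

Sorted: [1, 5, 6, 6, 7, 7, 8, 9]


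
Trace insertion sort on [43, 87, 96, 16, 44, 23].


Initial: [43, 87, 96, 16, 44, 23]
Insert 87: [43, 87, 96, 16, 44, 23]
Insert 96: [43, 87, 96, 16, 44, 23]
Insert 16: [16, 43, 87, 96, 44, 23]
Insert 44: [16, 43, 44, 87, 96, 23]
Insert 23: [16, 23, 43, 44, 87, 96]

Sorted: [16, 23, 43, 44, 87, 96]


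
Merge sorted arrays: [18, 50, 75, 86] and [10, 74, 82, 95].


Take 10 from B
Take 18 from A
Take 50 from A
Take 74 from B
Take 75 from A
Take 82 from B
Take 86 from A

Merged: [10, 18, 50, 74, 75, 82, 86, 95]


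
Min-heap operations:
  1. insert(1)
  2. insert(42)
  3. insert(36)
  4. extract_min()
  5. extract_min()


insert(1) -> [1]
insert(42) -> [1, 42]
insert(36) -> [1, 42, 36]
extract_min()->1, [36, 42]
extract_min()->36, [42]

Final heap: [42]


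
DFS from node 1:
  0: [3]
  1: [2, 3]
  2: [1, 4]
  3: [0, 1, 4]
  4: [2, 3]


Visit 1, push [3, 2]
Visit 2, push [4]
Visit 4, push [3]
Visit 3, push [0]
Visit 0, push []

DFS order: [1, 2, 4, 3, 0]


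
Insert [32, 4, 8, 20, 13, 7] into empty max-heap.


Insert 32: [32]
Insert 4: [32, 4]
Insert 8: [32, 4, 8]
Insert 20: [32, 20, 8, 4]
Insert 13: [32, 20, 8, 4, 13]
Insert 7: [32, 20, 8, 4, 13, 7]

Final heap: [32, 20, 8, 4, 13, 7]


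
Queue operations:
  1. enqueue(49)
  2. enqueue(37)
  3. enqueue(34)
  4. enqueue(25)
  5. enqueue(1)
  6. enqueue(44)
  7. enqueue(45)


enqueue(49) -> [49]
enqueue(37) -> [49, 37]
enqueue(34) -> [49, 37, 34]
enqueue(25) -> [49, 37, 34, 25]
enqueue(1) -> [49, 37, 34, 25, 1]
enqueue(44) -> [49, 37, 34, 25, 1, 44]
enqueue(45) -> [49, 37, 34, 25, 1, 44, 45]

Final queue: [49, 37, 34, 25, 1, 44, 45]


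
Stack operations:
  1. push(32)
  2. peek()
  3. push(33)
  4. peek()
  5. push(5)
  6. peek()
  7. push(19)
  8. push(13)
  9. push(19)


push(32) -> [32]
peek()->32
push(33) -> [32, 33]
peek()->33
push(5) -> [32, 33, 5]
peek()->5
push(19) -> [32, 33, 5, 19]
push(13) -> [32, 33, 5, 19, 13]
push(19) -> [32, 33, 5, 19, 13, 19]

Final stack: [32, 33, 5, 19, 13, 19]


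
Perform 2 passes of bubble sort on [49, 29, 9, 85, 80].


Initial: [49, 29, 9, 85, 80]
Pass 1: [29, 9, 49, 80, 85] (3 swaps)
Pass 2: [9, 29, 49, 80, 85] (1 swaps)

After 2 passes: [9, 29, 49, 80, 85]


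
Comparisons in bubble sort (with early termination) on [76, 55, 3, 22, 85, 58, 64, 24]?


Algorithm: bubble sort (with early termination)
Input: [76, 55, 3, 22, 85, 58, 64, 24]
Sorted: [3, 22, 24, 55, 58, 64, 76, 85]

27


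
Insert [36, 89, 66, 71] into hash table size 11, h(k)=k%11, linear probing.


Insert 36: h=3 -> slot 3
Insert 89: h=1 -> slot 1
Insert 66: h=0 -> slot 0
Insert 71: h=5 -> slot 5

Table: [66, 89, None, 36, None, 71, None, None, None, None, None]


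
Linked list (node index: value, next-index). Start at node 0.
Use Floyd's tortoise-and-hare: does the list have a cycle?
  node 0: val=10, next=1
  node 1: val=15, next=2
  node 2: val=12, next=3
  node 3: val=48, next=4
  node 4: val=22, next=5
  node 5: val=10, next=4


Floyd's tortoise (slow, +1) and hare (fast, +2):
  init: slow=0, fast=0
  step 1: slow=1, fast=2
  step 2: slow=2, fast=4
  step 3: slow=3, fast=4
  step 4: slow=4, fast=4
  slow == fast at node 4: cycle detected

Cycle: yes


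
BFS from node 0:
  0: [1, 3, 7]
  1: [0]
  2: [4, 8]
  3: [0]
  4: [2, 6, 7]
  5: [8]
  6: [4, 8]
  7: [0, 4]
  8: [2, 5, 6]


Visit 0, enqueue [1, 3, 7]
Visit 1, enqueue []
Visit 3, enqueue []
Visit 7, enqueue [4]
Visit 4, enqueue [2, 6]
Visit 2, enqueue [8]
Visit 6, enqueue []
Visit 8, enqueue [5]
Visit 5, enqueue []

BFS order: [0, 1, 3, 7, 4, 2, 6, 8, 5]


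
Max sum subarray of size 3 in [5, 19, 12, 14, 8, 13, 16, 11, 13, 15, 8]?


[0:3]: 36
[1:4]: 45
[2:5]: 34
[3:6]: 35
[4:7]: 37
[5:8]: 40
[6:9]: 40
[7:10]: 39
[8:11]: 36

Max: 45 at [1:4]


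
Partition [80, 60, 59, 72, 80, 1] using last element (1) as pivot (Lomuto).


Pivot: 1
Place pivot at 0: [1, 60, 59, 72, 80, 80]

Partitioned: [1, 60, 59, 72, 80, 80]


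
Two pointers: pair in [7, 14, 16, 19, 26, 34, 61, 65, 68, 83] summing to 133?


lo=0(7)+hi=9(83)=90
lo=1(14)+hi=9(83)=97
lo=2(16)+hi=9(83)=99
lo=3(19)+hi=9(83)=102
lo=4(26)+hi=9(83)=109
lo=5(34)+hi=9(83)=117
lo=6(61)+hi=9(83)=144
lo=6(61)+hi=8(68)=129
lo=7(65)+hi=8(68)=133

Yes: 65+68=133


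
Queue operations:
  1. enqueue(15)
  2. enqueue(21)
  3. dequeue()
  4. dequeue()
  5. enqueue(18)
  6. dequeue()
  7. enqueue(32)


enqueue(15) -> [15]
enqueue(21) -> [15, 21]
dequeue()->15, [21]
dequeue()->21, []
enqueue(18) -> [18]
dequeue()->18, []
enqueue(32) -> [32]

Final queue: [32]


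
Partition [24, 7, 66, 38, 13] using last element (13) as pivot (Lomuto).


Pivot: 13
  7 <= 13: swap -> [7, 24, 66, 38, 13]
Place pivot at 1: [7, 13, 66, 38, 24]

Partitioned: [7, 13, 66, 38, 24]


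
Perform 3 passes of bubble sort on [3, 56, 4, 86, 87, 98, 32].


Initial: [3, 56, 4, 86, 87, 98, 32]
Pass 1: [3, 4, 56, 86, 87, 32, 98] (2 swaps)
Pass 2: [3, 4, 56, 86, 32, 87, 98] (1 swaps)
Pass 3: [3, 4, 56, 32, 86, 87, 98] (1 swaps)

After 3 passes: [3, 4, 56, 32, 86, 87, 98]


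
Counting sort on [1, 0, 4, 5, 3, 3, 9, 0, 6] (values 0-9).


Input: [1, 0, 4, 5, 3, 3, 9, 0, 6]
Counts: [2, 1, 0, 2, 1, 1, 1, 0, 0, 1]

Sorted: [0, 0, 1, 3, 3, 4, 5, 6, 9]


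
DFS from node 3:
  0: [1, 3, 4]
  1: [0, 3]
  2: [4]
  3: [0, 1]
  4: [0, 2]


Visit 3, push [1, 0]
Visit 0, push [4, 1]
Visit 1, push []
Visit 4, push [2]
Visit 2, push []

DFS order: [3, 0, 1, 4, 2]


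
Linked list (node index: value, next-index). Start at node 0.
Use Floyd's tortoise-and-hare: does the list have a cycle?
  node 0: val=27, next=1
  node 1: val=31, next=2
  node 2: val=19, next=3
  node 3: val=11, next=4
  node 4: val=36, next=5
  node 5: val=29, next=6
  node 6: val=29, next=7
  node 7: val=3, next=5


Floyd's tortoise (slow, +1) and hare (fast, +2):
  init: slow=0, fast=0
  step 1: slow=1, fast=2
  step 2: slow=2, fast=4
  step 3: slow=3, fast=6
  step 4: slow=4, fast=5
  step 5: slow=5, fast=7
  step 6: slow=6, fast=6
  slow == fast at node 6: cycle detected

Cycle: yes


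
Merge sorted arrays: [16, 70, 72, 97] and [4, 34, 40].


Take 4 from B
Take 16 from A
Take 34 from B
Take 40 from B

Merged: [4, 16, 34, 40, 70, 72, 97]


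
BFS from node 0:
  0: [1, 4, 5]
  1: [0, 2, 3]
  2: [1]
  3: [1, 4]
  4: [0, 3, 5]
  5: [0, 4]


Visit 0, enqueue [1, 4, 5]
Visit 1, enqueue [2, 3]
Visit 4, enqueue []
Visit 5, enqueue []
Visit 2, enqueue []
Visit 3, enqueue []

BFS order: [0, 1, 4, 5, 2, 3]


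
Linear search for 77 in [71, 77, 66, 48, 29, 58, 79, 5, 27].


i=0: 71!=77
i=1: 77==77 found!

Found at 1, 2 comps


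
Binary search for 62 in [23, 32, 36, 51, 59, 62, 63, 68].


Step 1: lo=0, hi=7, mid=3, val=51
Step 2: lo=4, hi=7, mid=5, val=62

Found at index 5


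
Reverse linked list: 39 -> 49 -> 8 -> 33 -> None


Step 1: curr=39, set curr.next=prev(None) | reversed so far: 39
Step 2: curr=49, set curr.next=prev(39) | reversed so far: 49 -> 39
Step 3: curr=8, set curr.next=prev(49) | reversed so far: 8 -> 49 -> 39
Step 4: curr=33, set curr.next=prev(8) | reversed so far: 33 -> 8 -> 49 -> 39

33 -> 8 -> 49 -> 39 -> None


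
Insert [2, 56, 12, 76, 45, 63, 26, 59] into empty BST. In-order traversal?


Insert 2: root
Insert 56: R from 2
Insert 12: R from 2 -> L from 56
Insert 76: R from 2 -> R from 56
Insert 45: R from 2 -> L from 56 -> R from 12
Insert 63: R from 2 -> R from 56 -> L from 76
Insert 26: R from 2 -> L from 56 -> R from 12 -> L from 45
Insert 59: R from 2 -> R from 56 -> L from 76 -> L from 63

In-order: [2, 12, 26, 45, 56, 59, 63, 76]


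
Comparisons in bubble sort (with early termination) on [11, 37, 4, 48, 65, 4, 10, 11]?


Algorithm: bubble sort (with early termination)
Input: [11, 37, 4, 48, 65, 4, 10, 11]
Sorted: [4, 4, 10, 11, 11, 37, 48, 65]

25


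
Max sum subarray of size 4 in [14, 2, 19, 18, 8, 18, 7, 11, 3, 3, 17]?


[0:4]: 53
[1:5]: 47
[2:6]: 63
[3:7]: 51
[4:8]: 44
[5:9]: 39
[6:10]: 24
[7:11]: 34

Max: 63 at [2:6]


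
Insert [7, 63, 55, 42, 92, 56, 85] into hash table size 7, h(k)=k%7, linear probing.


Insert 7: h=0 -> slot 0
Insert 63: h=0, 1 probes -> slot 1
Insert 55: h=6 -> slot 6
Insert 42: h=0, 2 probes -> slot 2
Insert 92: h=1, 2 probes -> slot 3
Insert 56: h=0, 4 probes -> slot 4
Insert 85: h=1, 4 probes -> slot 5

Table: [7, 63, 42, 92, 56, 85, 55]


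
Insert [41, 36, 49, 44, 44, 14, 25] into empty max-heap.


Insert 41: [41]
Insert 36: [41, 36]
Insert 49: [49, 36, 41]
Insert 44: [49, 44, 41, 36]
Insert 44: [49, 44, 41, 36, 44]
Insert 14: [49, 44, 41, 36, 44, 14]
Insert 25: [49, 44, 41, 36, 44, 14, 25]

Final heap: [49, 44, 41, 36, 44, 14, 25]


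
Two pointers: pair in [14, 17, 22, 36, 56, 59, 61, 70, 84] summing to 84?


lo=0(14)+hi=8(84)=98
lo=0(14)+hi=7(70)=84

Yes: 14+70=84


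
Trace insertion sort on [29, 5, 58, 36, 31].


Initial: [29, 5, 58, 36, 31]
Insert 5: [5, 29, 58, 36, 31]
Insert 58: [5, 29, 58, 36, 31]
Insert 36: [5, 29, 36, 58, 31]
Insert 31: [5, 29, 31, 36, 58]

Sorted: [5, 29, 31, 36, 58]


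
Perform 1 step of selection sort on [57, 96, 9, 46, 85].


Initial: [57, 96, 9, 46, 85]
Step 1: min=9 at 2
  Swap: [9, 96, 57, 46, 85]

After 1 step: [9, 96, 57, 46, 85]


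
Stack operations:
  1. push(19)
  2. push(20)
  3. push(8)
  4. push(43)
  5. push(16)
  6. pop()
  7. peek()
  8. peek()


push(19) -> [19]
push(20) -> [19, 20]
push(8) -> [19, 20, 8]
push(43) -> [19, 20, 8, 43]
push(16) -> [19, 20, 8, 43, 16]
pop()->16, [19, 20, 8, 43]
peek()->43
peek()->43

Final stack: [19, 20, 8, 43]


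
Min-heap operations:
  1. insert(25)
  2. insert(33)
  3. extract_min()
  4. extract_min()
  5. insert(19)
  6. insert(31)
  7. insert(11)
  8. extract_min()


insert(25) -> [25]
insert(33) -> [25, 33]
extract_min()->25, [33]
extract_min()->33, []
insert(19) -> [19]
insert(31) -> [19, 31]
insert(11) -> [11, 31, 19]
extract_min()->11, [19, 31]

Final heap: [19, 31]


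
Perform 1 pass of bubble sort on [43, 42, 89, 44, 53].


Initial: [43, 42, 89, 44, 53]
Pass 1: [42, 43, 44, 53, 89] (3 swaps)

After 1 pass: [42, 43, 44, 53, 89]


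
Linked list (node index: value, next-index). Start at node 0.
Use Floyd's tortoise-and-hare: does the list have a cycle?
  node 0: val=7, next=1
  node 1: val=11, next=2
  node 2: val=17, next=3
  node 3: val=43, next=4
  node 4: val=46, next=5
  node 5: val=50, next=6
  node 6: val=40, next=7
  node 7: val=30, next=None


Floyd's tortoise (slow, +1) and hare (fast, +2):
  init: slow=0, fast=0
  step 1: slow=1, fast=2
  step 2: slow=2, fast=4
  step 3: slow=3, fast=6
  step 4: fast 6->7->None, no cycle

Cycle: no


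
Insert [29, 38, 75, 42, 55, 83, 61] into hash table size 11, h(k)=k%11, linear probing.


Insert 29: h=7 -> slot 7
Insert 38: h=5 -> slot 5
Insert 75: h=9 -> slot 9
Insert 42: h=9, 1 probes -> slot 10
Insert 55: h=0 -> slot 0
Insert 83: h=6 -> slot 6
Insert 61: h=6, 2 probes -> slot 8

Table: [55, None, None, None, None, 38, 83, 29, 61, 75, 42]


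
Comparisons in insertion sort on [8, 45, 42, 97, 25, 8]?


Algorithm: insertion sort
Input: [8, 45, 42, 97, 25, 8]
Sorted: [8, 8, 25, 42, 45, 97]

13


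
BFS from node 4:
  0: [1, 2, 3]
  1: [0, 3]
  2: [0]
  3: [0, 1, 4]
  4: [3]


Visit 4, enqueue [3]
Visit 3, enqueue [0, 1]
Visit 0, enqueue [2]
Visit 1, enqueue []
Visit 2, enqueue []

BFS order: [4, 3, 0, 1, 2]


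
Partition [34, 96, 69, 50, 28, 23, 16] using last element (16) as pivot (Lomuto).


Pivot: 16
Place pivot at 0: [16, 96, 69, 50, 28, 23, 34]

Partitioned: [16, 96, 69, 50, 28, 23, 34]


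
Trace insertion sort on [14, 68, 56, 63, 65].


Initial: [14, 68, 56, 63, 65]
Insert 68: [14, 68, 56, 63, 65]
Insert 56: [14, 56, 68, 63, 65]
Insert 63: [14, 56, 63, 68, 65]
Insert 65: [14, 56, 63, 65, 68]

Sorted: [14, 56, 63, 65, 68]


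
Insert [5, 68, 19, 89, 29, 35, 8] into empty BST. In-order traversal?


Insert 5: root
Insert 68: R from 5
Insert 19: R from 5 -> L from 68
Insert 89: R from 5 -> R from 68
Insert 29: R from 5 -> L from 68 -> R from 19
Insert 35: R from 5 -> L from 68 -> R from 19 -> R from 29
Insert 8: R from 5 -> L from 68 -> L from 19

In-order: [5, 8, 19, 29, 35, 68, 89]


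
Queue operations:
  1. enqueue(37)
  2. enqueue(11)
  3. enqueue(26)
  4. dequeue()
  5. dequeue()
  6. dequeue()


enqueue(37) -> [37]
enqueue(11) -> [37, 11]
enqueue(26) -> [37, 11, 26]
dequeue()->37, [11, 26]
dequeue()->11, [26]
dequeue()->26, []

Final queue: []


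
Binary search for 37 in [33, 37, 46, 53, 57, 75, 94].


Step 1: lo=0, hi=6, mid=3, val=53
Step 2: lo=0, hi=2, mid=1, val=37

Found at index 1


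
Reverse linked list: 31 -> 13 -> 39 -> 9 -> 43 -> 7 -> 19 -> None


Step 1: curr=31, set curr.next=prev(None) | reversed so far: 31
Step 2: curr=13, set curr.next=prev(31) | reversed so far: 13 -> 31
Step 3: curr=39, set curr.next=prev(13) | reversed so far: 39 -> 13 -> 31
Step 4: curr=9, set curr.next=prev(39) | reversed so far: 9 -> 39 -> 13 -> 31
Step 5: curr=43, set curr.next=prev(9) | reversed so far: 43 -> 9 -> 39 -> 13 -> 31
Step 6: curr=7, set curr.next=prev(43) | reversed so far: 7 -> 43 -> 9 -> 39 -> 13 -> 31
Step 7: curr=19, set curr.next=prev(7) | reversed so far: 19 -> 7 -> 43 -> 9 -> 39 -> 13 -> 31

19 -> 7 -> 43 -> 9 -> 39 -> 13 -> 31 -> None


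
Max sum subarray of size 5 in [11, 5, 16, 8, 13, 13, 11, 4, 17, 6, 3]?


[0:5]: 53
[1:6]: 55
[2:7]: 61
[3:8]: 49
[4:9]: 58
[5:10]: 51
[6:11]: 41

Max: 61 at [2:7]


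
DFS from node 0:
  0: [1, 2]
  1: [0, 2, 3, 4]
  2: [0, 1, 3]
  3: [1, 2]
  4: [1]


Visit 0, push [2, 1]
Visit 1, push [4, 3, 2]
Visit 2, push [3]
Visit 3, push []
Visit 4, push []

DFS order: [0, 1, 2, 3, 4]


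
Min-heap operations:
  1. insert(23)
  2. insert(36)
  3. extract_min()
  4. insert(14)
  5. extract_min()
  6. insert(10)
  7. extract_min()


insert(23) -> [23]
insert(36) -> [23, 36]
extract_min()->23, [36]
insert(14) -> [14, 36]
extract_min()->14, [36]
insert(10) -> [10, 36]
extract_min()->10, [36]

Final heap: [36]


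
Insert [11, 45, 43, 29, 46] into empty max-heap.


Insert 11: [11]
Insert 45: [45, 11]
Insert 43: [45, 11, 43]
Insert 29: [45, 29, 43, 11]
Insert 46: [46, 45, 43, 11, 29]

Final heap: [46, 45, 43, 11, 29]


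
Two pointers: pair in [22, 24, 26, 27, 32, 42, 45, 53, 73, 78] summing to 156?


lo=0(22)+hi=9(78)=100
lo=1(24)+hi=9(78)=102
lo=2(26)+hi=9(78)=104
lo=3(27)+hi=9(78)=105
lo=4(32)+hi=9(78)=110
lo=5(42)+hi=9(78)=120
lo=6(45)+hi=9(78)=123
lo=7(53)+hi=9(78)=131
lo=8(73)+hi=9(78)=151

No pair found


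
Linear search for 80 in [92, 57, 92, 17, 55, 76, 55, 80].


i=0: 92!=80
i=1: 57!=80
i=2: 92!=80
i=3: 17!=80
i=4: 55!=80
i=5: 76!=80
i=6: 55!=80
i=7: 80==80 found!

Found at 7, 8 comps


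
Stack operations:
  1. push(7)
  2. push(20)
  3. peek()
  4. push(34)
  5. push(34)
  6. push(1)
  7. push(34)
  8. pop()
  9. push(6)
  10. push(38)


push(7) -> [7]
push(20) -> [7, 20]
peek()->20
push(34) -> [7, 20, 34]
push(34) -> [7, 20, 34, 34]
push(1) -> [7, 20, 34, 34, 1]
push(34) -> [7, 20, 34, 34, 1, 34]
pop()->34, [7, 20, 34, 34, 1]
push(6) -> [7, 20, 34, 34, 1, 6]
push(38) -> [7, 20, 34, 34, 1, 6, 38]

Final stack: [7, 20, 34, 34, 1, 6, 38]


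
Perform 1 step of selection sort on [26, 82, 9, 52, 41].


Initial: [26, 82, 9, 52, 41]
Step 1: min=9 at 2
  Swap: [9, 82, 26, 52, 41]

After 1 step: [9, 82, 26, 52, 41]


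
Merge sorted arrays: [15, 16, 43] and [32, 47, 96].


Take 15 from A
Take 16 from A
Take 32 from B
Take 43 from A

Merged: [15, 16, 32, 43, 47, 96]


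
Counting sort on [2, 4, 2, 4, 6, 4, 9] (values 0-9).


Input: [2, 4, 2, 4, 6, 4, 9]
Counts: [0, 0, 2, 0, 3, 0, 1, 0, 0, 1]

Sorted: [2, 2, 4, 4, 4, 6, 9]


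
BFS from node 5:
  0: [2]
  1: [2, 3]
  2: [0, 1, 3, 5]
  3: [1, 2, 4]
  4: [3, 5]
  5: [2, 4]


Visit 5, enqueue [2, 4]
Visit 2, enqueue [0, 1, 3]
Visit 4, enqueue []
Visit 0, enqueue []
Visit 1, enqueue []
Visit 3, enqueue []

BFS order: [5, 2, 4, 0, 1, 3]


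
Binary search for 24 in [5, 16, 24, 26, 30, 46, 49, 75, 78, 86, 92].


Step 1: lo=0, hi=10, mid=5, val=46
Step 2: lo=0, hi=4, mid=2, val=24

Found at index 2


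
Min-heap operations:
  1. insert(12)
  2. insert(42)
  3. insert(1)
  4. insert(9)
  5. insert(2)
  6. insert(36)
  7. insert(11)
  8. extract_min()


insert(12) -> [12]
insert(42) -> [12, 42]
insert(1) -> [1, 42, 12]
insert(9) -> [1, 9, 12, 42]
insert(2) -> [1, 2, 12, 42, 9]
insert(36) -> [1, 2, 12, 42, 9, 36]
insert(11) -> [1, 2, 11, 42, 9, 36, 12]
extract_min()->1, [2, 9, 11, 42, 12, 36]

Final heap: [2, 9, 11, 42, 12, 36]


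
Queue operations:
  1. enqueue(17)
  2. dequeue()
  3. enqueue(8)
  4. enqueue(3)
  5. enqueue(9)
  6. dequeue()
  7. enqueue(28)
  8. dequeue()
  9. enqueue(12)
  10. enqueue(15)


enqueue(17) -> [17]
dequeue()->17, []
enqueue(8) -> [8]
enqueue(3) -> [8, 3]
enqueue(9) -> [8, 3, 9]
dequeue()->8, [3, 9]
enqueue(28) -> [3, 9, 28]
dequeue()->3, [9, 28]
enqueue(12) -> [9, 28, 12]
enqueue(15) -> [9, 28, 12, 15]

Final queue: [9, 28, 12, 15]


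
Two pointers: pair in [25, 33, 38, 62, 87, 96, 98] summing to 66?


lo=0(25)+hi=6(98)=123
lo=0(25)+hi=5(96)=121
lo=0(25)+hi=4(87)=112
lo=0(25)+hi=3(62)=87
lo=0(25)+hi=2(38)=63
lo=1(33)+hi=2(38)=71

No pair found


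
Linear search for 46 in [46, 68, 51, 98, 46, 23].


i=0: 46==46 found!

Found at 0, 1 comps


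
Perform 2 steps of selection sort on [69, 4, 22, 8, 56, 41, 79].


Initial: [69, 4, 22, 8, 56, 41, 79]
Step 1: min=4 at 1
  Swap: [4, 69, 22, 8, 56, 41, 79]
Step 2: min=8 at 3
  Swap: [4, 8, 22, 69, 56, 41, 79]

After 2 steps: [4, 8, 22, 69, 56, 41, 79]


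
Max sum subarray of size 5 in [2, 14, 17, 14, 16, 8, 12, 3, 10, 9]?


[0:5]: 63
[1:6]: 69
[2:7]: 67
[3:8]: 53
[4:9]: 49
[5:10]: 42

Max: 69 at [1:6]


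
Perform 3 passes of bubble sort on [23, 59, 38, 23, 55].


Initial: [23, 59, 38, 23, 55]
Pass 1: [23, 38, 23, 55, 59] (3 swaps)
Pass 2: [23, 23, 38, 55, 59] (1 swaps)
Pass 3: [23, 23, 38, 55, 59] (0 swaps)

After 3 passes: [23, 23, 38, 55, 59]


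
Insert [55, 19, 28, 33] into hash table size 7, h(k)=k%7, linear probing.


Insert 55: h=6 -> slot 6
Insert 19: h=5 -> slot 5
Insert 28: h=0 -> slot 0
Insert 33: h=5, 3 probes -> slot 1

Table: [28, 33, None, None, None, 19, 55]


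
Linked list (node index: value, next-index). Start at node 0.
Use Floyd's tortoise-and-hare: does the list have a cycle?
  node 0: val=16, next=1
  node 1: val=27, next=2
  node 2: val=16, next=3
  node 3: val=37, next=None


Floyd's tortoise (slow, +1) and hare (fast, +2):
  init: slow=0, fast=0
  step 1: slow=1, fast=2
  step 2: fast 2->3->None, no cycle

Cycle: no


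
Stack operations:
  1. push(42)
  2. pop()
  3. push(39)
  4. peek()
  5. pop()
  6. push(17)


push(42) -> [42]
pop()->42, []
push(39) -> [39]
peek()->39
pop()->39, []
push(17) -> [17]

Final stack: [17]


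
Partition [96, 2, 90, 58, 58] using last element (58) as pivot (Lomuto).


Pivot: 58
  2 <= 58: swap -> [2, 96, 90, 58, 58]
  58 <= 58: swap -> [2, 58, 90, 96, 58]
Place pivot at 2: [2, 58, 58, 96, 90]

Partitioned: [2, 58, 58, 96, 90]


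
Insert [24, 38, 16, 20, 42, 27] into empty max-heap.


Insert 24: [24]
Insert 38: [38, 24]
Insert 16: [38, 24, 16]
Insert 20: [38, 24, 16, 20]
Insert 42: [42, 38, 16, 20, 24]
Insert 27: [42, 38, 27, 20, 24, 16]

Final heap: [42, 38, 27, 20, 24, 16]
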